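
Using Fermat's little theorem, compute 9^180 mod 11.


Fermat's little theorem: if p is prime and gcd(a,p)=1, then a^(p-1) ≡ 1 (mod p)
p = 11 is prime, gcd(9,11) = 1
Reduce exponent: 180 mod 10 = 0
So 9^180 ≡ 9^0 (mod 11)
9^0 = 1

9^180 ≡ 1 (mod 11)


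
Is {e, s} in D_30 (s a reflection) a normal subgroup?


H = {e, s} in D_30 (s a reflection)
r·s·r⁻¹ = sr⁻² ≠ s for n ≥ 3, so {e, s} is not closed under conjugation

No, not a normal subgroup


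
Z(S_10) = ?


Z(G) = {g ∈ G | gx = xg for all x ∈ G}
S_n is non-abelian for n ≥ 3; Z(S_10) is trivial

Z(S_10) = {e}


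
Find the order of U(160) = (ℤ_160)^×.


U(n) is the group of units mod n; |U(n)| = φ(n)
|U(160)| = φ(160) = 64

|U(160) = (ℤ_160)^×| = 64


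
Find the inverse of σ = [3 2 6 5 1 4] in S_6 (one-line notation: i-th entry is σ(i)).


To find σ⁻¹, swap domain and range:
σ(1) = 3 → σ⁻¹(3) = 1
σ(2) = 2 → σ⁻¹(2) = 2
σ(3) = 6 → σ⁻¹(6) = 3
σ(4) = 5 → σ⁻¹(5) = 4
σ(5) = 1 → σ⁻¹(1) = 5
σ(6) = 4 → σ⁻¹(4) = 6

σ⁻¹ = [5 2 1 6 4 3]


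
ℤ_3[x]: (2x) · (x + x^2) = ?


Expand and collect like terms; reduce coefficients mod 3:
x^0: 0·0 = 0 ≡ 0 (mod 3)
x^1: 0·1 + 2·0 = 0 ≡ 0 (mod 3)
x^2: 0·1 + 2·1 = 2 ≡ 2 (mod 3)
x^3: 2·1 = 2 ≡ 2 (mod 3)
Result: 2x^2 + 2x^3

f · g = 2x^2 + 2x^3


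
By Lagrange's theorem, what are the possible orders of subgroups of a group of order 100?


Lagrange's theorem: |H| divides |G|
|G| = 100
Divisors of 100: 1, 2, 4, 5, 10, 20, 25, 50, 100

Possible subgroup orders: {1, 2, 4, 5, 10, 20, 25, 50, 100}


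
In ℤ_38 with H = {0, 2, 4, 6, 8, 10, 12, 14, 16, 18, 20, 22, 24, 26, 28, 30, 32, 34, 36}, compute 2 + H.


2 + H = {2 + h (mod 38) : h ∈ H}
2+0=2, 2+2=4, 2+4=6, 2+6=8, 2+8=10, 2+10=12, 2+12=14, 2+14=16, 2+16=18, 2+18=20, 2+20=22, 2+22=24, 2+24=26, 2+26=28, 2+28=30, 2+30=32, 2+32=34, 2+34=36, 2+36=0
2 + H = {0, 2, 4, 6, 8, 10, 12, 14, 16, 18, 20, 22, 24, 26, 28, 30, 32, 34, 36} = 0 + H

2 + H = {0, 2, 4, 6, 8, 10, 12, 14, 16, 18, 20, 22, 24, 26, 28, 30, 32, 34, 36}


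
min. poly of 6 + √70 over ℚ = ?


Let α = 6 + √70. Then α - 6 = √70, so (α - 6)² = 70, giving α² - 12α - 34 = 0. Degree 2 and α ∉ ℚ, so this is the minimal polynomial.

Minimal polynomial: x² - 12x - 34


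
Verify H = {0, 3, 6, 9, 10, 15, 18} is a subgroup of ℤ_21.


Subgroup test for H = {0, 3, 6, 9, 10, 15, 18} in (ℤ_21, +):
(1) 0 ∈ H? Yes
(2) Closure: for all a,b ∈ H, (a+b) mod 21 ∈ H? No  [counterexample: 3 + 9 = 12 ∉ H]
(3) Inverses: for all a ∈ H, -a mod 21 ∈ H? No

No, H is not a subgroup of ℤ_21


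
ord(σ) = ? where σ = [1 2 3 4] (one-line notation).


Cycle decomposition: identity (all elements fixed)
Order = 1 (identity has order 1)

ord(σ) = 1


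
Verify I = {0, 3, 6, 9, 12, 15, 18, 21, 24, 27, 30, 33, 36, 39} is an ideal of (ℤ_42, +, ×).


Check ideal conditions for I = {0, 3, 6, 9, 12, 15, 18, 21, 24, 27, 30, 33, 36, 39} in ℤ_42:
(1) I is an additive subgroup? Yes
(2) For r ∈ ℤ_42 and a ∈ I: r·a ∈ I? Yes

Yes, I is an ideal of ℤ_42


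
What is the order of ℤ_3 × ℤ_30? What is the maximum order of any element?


|ℤ_3 × ℤ_30| = 3 × 30 = 90
Max element order = lcm(3,30) = 30
Cyclic? No (gcd=3)

|ℤ_3×ℤ_30| = 90, max element order = 30


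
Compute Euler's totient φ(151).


Factor n: 151 = 151
φ(n) = n · ∏(1 - 1/p) over distinct primes p | n
φ(151) = 151 · (1 - 1/151) = 150

φ(151) = 150


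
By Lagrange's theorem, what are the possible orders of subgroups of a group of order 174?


Lagrange's theorem: |H| divides |G|
|G| = 174
Divisors of 174: 1, 2, 3, 6, 29, 58, 87, 174

Possible subgroup orders: {1, 2, 3, 6, 29, 58, 87, 174}


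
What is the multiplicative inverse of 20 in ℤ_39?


Use the extended Euclidean algorithm to write 1 = 20·s + 39·t; then s mod 39 is the inverse.
Euclidean algorithm:
  20 = 0·39 + 20
  39 = 1·20 + 19
  20 = 1·19 + 1
  19 = 19·1 + 0
gcd(20,39) = 1
Back-substitution gives: 20·(2) + 39·(-1) = 1
So 20⁻¹ ≡ 2 ≡ 2 (mod 39)
Check: 20 × 2 = 40 ≡ 1 (mod 39) ✓

20⁻¹ ≡ 2 (mod 39)


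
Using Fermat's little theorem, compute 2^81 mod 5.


Fermat's little theorem: if p is prime and gcd(a,p)=1, then a^(p-1) ≡ 1 (mod p)
p = 5 is prime, gcd(2,5) = 1
Reduce exponent: 81 mod 4 = 1
So 2^81 ≡ 2^1 (mod 5)
2^1 mod 5 = 2

2^81 ≡ 2 (mod 5)


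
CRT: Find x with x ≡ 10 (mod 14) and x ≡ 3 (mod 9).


m₁ = 14, m₂ = 9, gcd = 1, so CRT applies. M = m₁·m₂ = 126
Let M₁ = M/m₁ = 9, M₂ = M/m₂ = 14
Find y₁ ≡ M₁⁻¹ (mod m₁): 9⁻¹ ≡ 11 (mod 14)
Find y₂ ≡ M₂⁻¹ (mod m₂): 14⁻¹ ≡ 2 (mod 9)
x = a₁·M₁·y₁ + a₂·M₂·y₂ = 10·9·11 + 3·14·2 = 1074
Reduce mod 126: x ≡ 66
Check: 66 mod 14 = 10 ✓, 66 mod 9 = 3 ✓

x ≡ 66 (mod 126)


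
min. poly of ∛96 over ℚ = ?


∛96 satisfies x³ - 96 = 0, irreducible over ℚ (no rational root; 96 is not a perfect cube)

Minimal polynomial: x³ - 96


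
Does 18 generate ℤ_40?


g generates ℤ_n iff gcd(g, n) = 1
gcd(18, 40) = 2
Since gcd = 2 ≠ 1, ⟨18⟩ has order 20 < 40, so 18 is not a generator.

No, 18 does not generate ℤ_40


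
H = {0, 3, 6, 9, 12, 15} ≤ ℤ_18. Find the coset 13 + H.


13 + H = {13 + h (mod 18) : h ∈ H}
13+0=13, 13+3=16, 13+6=1, 13+9=4, 13+12=7, 13+15=10
13 + H = {1, 4, 7, 10, 13, 16} = 1 + H

13 + H = {1, 4, 7, 10, 13, 16}


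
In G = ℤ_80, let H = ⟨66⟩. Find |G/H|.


|⟨66⟩| = n / gcd(66, 80) = 80 / 2 = 40
H is normal (ℤ_80 is abelian).
|G/H| = |G| / |H| = 80 / 40 = 2

|G/H| = 2


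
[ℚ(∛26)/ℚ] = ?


∛26 has minimal polynomial x³ - 26 (irreducible over ℚ since 26 is not a perfect cube)

[ℚ(∛26)/ℚ] = 3


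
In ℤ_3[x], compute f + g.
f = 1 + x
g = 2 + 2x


Add coefficients mod 3:
x^0: 1 + 2 = 0 (mod 3)
x^1: 1 + 2 = 0 (mod 3)
Result: 0

f + g = 0


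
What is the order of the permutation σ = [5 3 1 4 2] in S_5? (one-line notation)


Cycle decomposition: (1 5 2 3)
Cycle lengths: 4
Order = lcm(4) = 4

ord(σ) = 4


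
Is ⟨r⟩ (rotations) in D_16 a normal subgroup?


H = ⟨r⟩ (rotations) in D_16
The rotation subgroup ⟨r⟩ has index 2 in D_16, so it is normal

Yes, normal subgroup


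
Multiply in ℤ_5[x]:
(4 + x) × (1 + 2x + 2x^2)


Expand and collect like terms; reduce coefficients mod 5:
x^0: 4·1 = 4 ≡ 4 (mod 5)
x^1: 4·2 + 1·1 = 9 ≡ 4 (mod 5)
x^2: 4·2 + 1·2 = 10 ≡ 0 (mod 5)
x^3: 1·2 = 2 ≡ 2 (mod 5)
Result: 4 + 4x + 2x^3

f · g = 4 + 4x + 2x^3


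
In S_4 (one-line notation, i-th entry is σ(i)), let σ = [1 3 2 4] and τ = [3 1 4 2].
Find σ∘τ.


σ∘τ: apply τ first, then σ
1 →τ 3 →σ 2
2 →τ 1 →σ 1
3 →τ 4 →σ 4
4 →τ 2 →σ 3

σ∘τ = [2 1 4 3]


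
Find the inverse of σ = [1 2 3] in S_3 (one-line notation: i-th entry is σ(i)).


To find σ⁻¹, swap domain and range:
σ(1) = 1 → σ⁻¹(1) = 1
σ(2) = 2 → σ⁻¹(2) = 2
σ(3) = 3 → σ⁻¹(3) = 3

σ⁻¹ = [1 2 3]


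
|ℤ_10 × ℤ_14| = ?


|A × B| = |A| · |B|
|ℤ_10 × ℤ_14| = 10 × 14 = 140

|ℤ_10 × ℤ_14| = 140


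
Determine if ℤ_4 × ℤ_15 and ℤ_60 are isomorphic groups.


Comparing ℤ_4 × ℤ_15 and ℤ_60:
gcd(4,15) = 1, so ℤ_4 × ℤ_15 ≅ ℤ_60 (CRT)

Yes, ℤ_4 × ℤ_15 ≅ ℤ_60


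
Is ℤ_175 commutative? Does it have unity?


ℤ_175 is a commutative ring with unity 1; 175 = 5×35 is composite, so 5·35 ≡ 0 gives zero divisors (not an integral domain)
Commutative: Yes
Integral domain: No
Has unity: Yes

ℤ_175: Commutative=Yes, Unity=Yes


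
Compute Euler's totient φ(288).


Factor n: 288 = 2^5 × 3^2
φ(n) = n · ∏(1 - 1/p) over distinct primes p | n
φ(288) = 288 · (1 - 1/2) · (1 - 1/3) = 96

φ(288) = 96


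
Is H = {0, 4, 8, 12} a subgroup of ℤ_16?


Subgroup test for H = {0, 4, 8, 12} in (ℤ_16, +):
(1) 0 ∈ H? Yes
(2) Closure: for all a,b ∈ H, (a+b) mod 16 ∈ H? Yes
(3) Inverses: for all a ∈ H, -a mod 16 ∈ H? Yes

Yes, H is a subgroup of ℤ_16


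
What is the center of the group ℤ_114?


Z(G) = {g ∈ G | gx = xg for all x ∈ G}
ℤ_114 is abelian, so Z(G) = G

Z(ℤ_114) = ℤ_114


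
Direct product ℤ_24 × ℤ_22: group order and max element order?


|ℤ_24 × ℤ_22| = 24 × 22 = 528
Max element order = lcm(24,22) = 264
Cyclic? No (gcd=2)

|ℤ_24×ℤ_22| = 528, max element order = 264


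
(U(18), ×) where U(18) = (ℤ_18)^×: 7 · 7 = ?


Operation: multiplication mod 18
7 · 7 = (a × b) mod 18 with a = 7, b = 7

7 · 7 = 13


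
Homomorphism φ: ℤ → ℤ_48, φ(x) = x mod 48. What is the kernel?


Kernel = preimage of identity
ker(φ) = {x ∈ ℤ : x ≡ 0 (mod 48)} = 48ℤ = {0, ±48, ±96, ...}

ker(φ) = 48ℤ


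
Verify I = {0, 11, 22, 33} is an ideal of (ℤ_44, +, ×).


Check ideal conditions for I = {0, 11, 22, 33} in ℤ_44:
(1) I is an additive subgroup? Yes
(2) For r ∈ ℤ_44 and a ∈ I: r·a ∈ I? Yes

Yes, I is an ideal of ℤ_44


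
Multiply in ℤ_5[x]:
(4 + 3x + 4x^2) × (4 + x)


Expand and collect like terms; reduce coefficients mod 5:
x^0: 4·4 = 16 ≡ 1 (mod 5)
x^1: 4·1 + 3·4 = 16 ≡ 1 (mod 5)
x^2: 3·1 + 4·4 = 19 ≡ 4 (mod 5)
x^3: 4·1 = 4 ≡ 4 (mod 5)
Result: 1 + x + 4x^2 + 4x^3

f · g = 1 + x + 4x^2 + 4x^3


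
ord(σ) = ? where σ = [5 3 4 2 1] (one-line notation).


Cycle decomposition: (1 5) (2 3 4)
Cycle lengths: 2, 3
Order = lcm(2, 3) = 6

ord(σ) = 6


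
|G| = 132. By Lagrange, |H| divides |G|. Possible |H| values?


Lagrange's theorem: |H| divides |G|
|G| = 132
Divisors of 132: 1, 2, 3, 4, 6, 11, 12, 22, 33, 44, 66, 132

Possible subgroup orders: {1, 2, 3, 4, 6, 11, 12, 22, 33, 44, 66, 132}


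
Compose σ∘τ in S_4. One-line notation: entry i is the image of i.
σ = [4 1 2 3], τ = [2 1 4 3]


σ∘τ: apply τ first, then σ
1 →τ 2 →σ 1
2 →τ 1 →σ 4
3 →τ 4 →σ 3
4 →τ 3 →σ 2

σ∘τ = [1 4 3 2]


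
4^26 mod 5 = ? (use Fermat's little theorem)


Fermat's little theorem: if p is prime and gcd(a,p)=1, then a^(p-1) ≡ 1 (mod p)
p = 5 is prime, gcd(4,5) = 1
Reduce exponent: 26 mod 4 = 2
So 4^26 ≡ 4^2 (mod 5)
4^2 mod 5 = 1

4^26 ≡ 1 (mod 5)


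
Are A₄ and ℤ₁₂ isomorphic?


Comparing A₄ and ℤ₁₂:
A₄ is non-abelian, ℤ₁₂ is abelian

No, A₄ ≇ ℤ₁₂


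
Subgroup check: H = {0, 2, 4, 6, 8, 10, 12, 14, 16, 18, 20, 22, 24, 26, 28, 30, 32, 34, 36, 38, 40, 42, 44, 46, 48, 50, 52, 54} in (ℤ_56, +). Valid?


Subgroup test for H = {0, 2, 4, 6, 8, 10, 12, 14, 16, 18, 20, 22, 24, 26, 28, 30, 32, 34, 36, 38, 40, 42, 44, 46, 48, 50, 52, 54} in (ℤ_56, +):
(1) 0 ∈ H? Yes
(2) Closure: for all a,b ∈ H, (a+b) mod 56 ∈ H? Yes
(3) Inverses: for all a ∈ H, -a mod 56 ∈ H? Yes

Yes, H is a subgroup of ℤ_56


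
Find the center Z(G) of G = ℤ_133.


Z(G) = {g ∈ G | gx = xg for all x ∈ G}
ℤ_133 is abelian, so Z(G) = G

Z(ℤ_133) = ℤ_133


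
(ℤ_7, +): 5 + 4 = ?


Operation: addition mod 7
5 + 4 = (a + b) mod 7 with a = 5, b = 4

5 + 4 = 2


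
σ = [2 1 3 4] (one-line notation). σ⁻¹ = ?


To find σ⁻¹, swap domain and range:
σ(1) = 2 → σ⁻¹(2) = 1
σ(2) = 1 → σ⁻¹(1) = 2
σ(3) = 3 → σ⁻¹(3) = 3
σ(4) = 4 → σ⁻¹(4) = 4

σ⁻¹ = [2 1 3 4]


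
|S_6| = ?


|S_n| = n! (number of permutations of n symbols)
|S_6| = 6! = 720

|S_6| = 720


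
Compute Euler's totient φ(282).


Factor n: 282 = 2 × 3 × 47
φ(n) = n · ∏(1 - 1/p) over distinct primes p | n
φ(282) = 282 · (1 - 1/2) · (1 - 1/3) · (1 - 1/47) = 92

φ(282) = 92


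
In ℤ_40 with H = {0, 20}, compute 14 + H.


14 + H = {14 + h (mod 40) : h ∈ H}
14+0=14, 14+20=34

14 + H = {14, 34}


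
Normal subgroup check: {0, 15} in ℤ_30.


H = {0, 15} in ℤ_30
ℤ_30 is abelian; every subgroup of an abelian group is normal

Yes, normal subgroup


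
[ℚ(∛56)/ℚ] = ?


∛56 has minimal polynomial x³ - 56 (irreducible over ℚ since 56 is not a perfect cube)

[ℚ(∛56)/ℚ] = 3


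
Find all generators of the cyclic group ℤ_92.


g generates ℤ_n iff gcd(g,n) = 1
Prime factors of 92: 2, 23
Generators are g ∈ {1,...,91} not divisible by any of these primes.
Generators: {1, 3, 5, 7, 9, 11, 13, 15, 17, 19, 21, 25, 27, 29, 31, 33, 35, 37, 39, 41, 43, 45, 47, 49, 51, 53, 55, 57, 59, 61, 63, 65, 67, 71, 73, 75, 77, 79, 81, 83, 85, 87, 89, 91}
Number of generators = φ(92) = 44

Generators of ℤ_92 = {1, 3, 5, 7, 9, 11, 13, 15, 17, 19, 21, 25, 27, 29, 31, 33, 35, 37, 39, 41, 43, 45, 47, 49, 51, 53, 55, 57, 59, 61, 63, 65, 67, 71, 73, 75, 77, 79, 81, 83, 85, 87, 89, 91}


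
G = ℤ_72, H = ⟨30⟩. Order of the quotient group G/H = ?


|⟨30⟩| = n / gcd(30, 72) = 72 / 6 = 12
H is normal (ℤ_72 is abelian).
|G/H| = |G| / |H| = 72 / 12 = 6

|G/H| = 6


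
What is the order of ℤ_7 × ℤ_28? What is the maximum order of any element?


|ℤ_7 × ℤ_28| = 7 × 28 = 196
Max element order = lcm(7,28) = 28
Cyclic? No (gcd=7)

|ℤ_7×ℤ_28| = 196, max element order = 28


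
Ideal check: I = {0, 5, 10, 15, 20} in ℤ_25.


Check ideal conditions for I = {0, 5, 10, 15, 20} in ℤ_25:
(1) I is an additive subgroup? Yes
(2) For r ∈ ℤ_25 and a ∈ I: r·a ∈ I? Yes

Yes, I is an ideal of ℤ_25


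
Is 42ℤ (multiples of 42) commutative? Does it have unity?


42ℤ is a commutative ring under +,× but has no multiplicative identity (1 ∉ 42ℤ); it has no zero divisors, but without unity it is not an integral domain
Commutative: Yes
Integral domain: No
Has unity: No

42ℤ (multiples of 42): Commutative=Yes, Unity=No


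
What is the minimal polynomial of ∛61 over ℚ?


∛61 satisfies x³ - 61 = 0, irreducible over ℚ (no rational root; 61 is not a perfect cube)

Minimal polynomial: x³ - 61


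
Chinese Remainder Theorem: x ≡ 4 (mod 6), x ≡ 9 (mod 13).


m₁ = 6, m₂ = 13, gcd = 1, so CRT applies. M = m₁·m₂ = 78
Let M₁ = M/m₁ = 13, M₂ = M/m₂ = 6
Find y₁ ≡ M₁⁻¹ (mod m₁): 13⁻¹ ≡ 1 (mod 6)
Find y₂ ≡ M₂⁻¹ (mod m₂): 6⁻¹ ≡ 11 (mod 13)
x = a₁·M₁·y₁ + a₂·M₂·y₂ = 4·13·1 + 9·6·11 = 646
Reduce mod 78: x ≡ 22
Check: 22 mod 6 = 4 ✓, 22 mod 13 = 9 ✓

x ≡ 22 (mod 78)


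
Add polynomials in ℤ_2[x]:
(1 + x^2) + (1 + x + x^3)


Add coefficients mod 2:
x^0: 1 + 1 = 0 (mod 2)
x^1: 0 + 1 = 1 (mod 2)
x^2: 1 + 0 = 1 (mod 2)
x^3: 0 + 1 = 1 (mod 2)
Result: x + x^2 + x^3

f + g = x + x^2 + x^3


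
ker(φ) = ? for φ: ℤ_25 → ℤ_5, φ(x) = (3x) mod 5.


Kernel = preimage of identity
ker(φ) = {x ∈ ℤ_25 : 3x ≡ 0 (mod 5)}. Since 5 | 25, φ is well-defined. The kernel is the cyclic subgroup ⟨5⟩ of ℤ_25 (order 5), i.e. {0, 5, 10, 15, 20}

ker(φ) = {0, 5, 10, 15, 20}


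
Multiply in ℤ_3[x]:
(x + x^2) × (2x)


Expand and collect like terms; reduce coefficients mod 3:
x^0: 0·0 = 0 ≡ 0 (mod 3)
x^1: 0·2 + 1·0 = 0 ≡ 0 (mod 3)
x^2: 1·2 + 1·0 = 2 ≡ 2 (mod 3)
x^3: 1·2 = 2 ≡ 2 (mod 3)
Result: 2x^2 + 2x^3

f · g = 2x^2 + 2x^3


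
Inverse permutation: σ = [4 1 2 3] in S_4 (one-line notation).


To find σ⁻¹, swap domain and range:
σ(1) = 4 → σ⁻¹(4) = 1
σ(2) = 1 → σ⁻¹(1) = 2
σ(3) = 2 → σ⁻¹(2) = 3
σ(4) = 3 → σ⁻¹(3) = 4

σ⁻¹ = [2 3 4 1]


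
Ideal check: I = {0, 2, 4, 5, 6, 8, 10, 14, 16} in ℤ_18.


Check ideal conditions for I = {0, 2, 4, 5, 6, 8, 10, 14, 16} in ℤ_18:
(1) I is an additive subgroup? No
(2) For r ∈ ℤ_18 and a ∈ I: r·a ∈ I? No  [counterexample: r=2, a=6, r·a mod 18 = 12 ∉ I]

No, I is not an ideal of ℤ_18


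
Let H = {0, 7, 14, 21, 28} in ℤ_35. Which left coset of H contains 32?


32 + H = {32 + h (mod 35) : h ∈ H}
32+0=32, 32+7=4, 32+14=11, 32+21=18, 32+28=25
32 + H = {4, 11, 18, 25, 32} = 4 + H

32 + H = {4, 11, 18, 25, 32}


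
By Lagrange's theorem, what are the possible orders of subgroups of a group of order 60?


Lagrange's theorem: |H| divides |G|
|G| = 60
Divisors of 60: 1, 2, 3, 4, 5, 6, 10, 12, 15, 20, 30, 60

Possible subgroup orders: {1, 2, 3, 4, 5, 6, 10, 12, 15, 20, 30, 60}


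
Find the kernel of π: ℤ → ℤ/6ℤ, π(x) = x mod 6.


Kernel = preimage of identity
ker(π) = multiples of 6 = 6ℤ

ker(π) = 6ℤ


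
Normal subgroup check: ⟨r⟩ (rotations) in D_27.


H = ⟨r⟩ (rotations) in D_27
The rotation subgroup ⟨r⟩ has index 2 in D_27, so it is normal

Yes, normal subgroup


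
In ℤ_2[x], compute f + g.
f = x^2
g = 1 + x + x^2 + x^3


Add coefficients mod 2:
x^0: 0 + 1 = 1 (mod 2)
x^1: 0 + 1 = 1 (mod 2)
x^2: 1 + 1 = 0 (mod 2)
x^3: 0 + 1 = 1 (mod 2)
Result: 1 + x + x^3

f + g = 1 + x + x^3


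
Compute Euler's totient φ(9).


φ(n) = count of k ∈ {1,...,n} with gcd(k,n)=1
Coprimes to 9: {1, 2, 4, 5, 7, 8}
Count: 6

φ(9) = 6


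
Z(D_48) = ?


Z(G) = {g ∈ G | gx = xg for all x ∈ G}
For even n, Z(D_n) = {e, r^(n/2)}: the 180° rotation r^24 commutes with every reflection and rotation

Z(D_48) = {e, r^24}


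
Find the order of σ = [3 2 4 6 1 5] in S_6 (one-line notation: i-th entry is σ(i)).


Cycle decomposition: (1 3 4 6 5)
Cycle lengths: 5
Order = lcm(5) = 5

ord(σ) = 5


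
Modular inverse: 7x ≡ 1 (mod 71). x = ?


Use the extended Euclidean algorithm to write 1 = 7·s + 71·t; then s mod 71 is the inverse.
Euclidean algorithm:
  7 = 0·71 + 7
  71 = 10·7 + 1
  7 = 7·1 + 0
gcd(7,71) = 1
Back-substitution gives: 7·(-10) + 71·(1) = 1
So 7⁻¹ ≡ -10 ≡ 61 (mod 71)
Check: 7 × 61 = 427 ≡ 1 (mod 71) ✓

7⁻¹ ≡ 61 (mod 71)


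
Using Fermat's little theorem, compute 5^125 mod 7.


Fermat's little theorem: if p is prime and gcd(a,p)=1, then a^(p-1) ≡ 1 (mod p)
p = 7 is prime, gcd(5,7) = 1
Reduce exponent: 125 mod 6 = 5
So 5^125 ≡ 5^5 (mod 7)
5^5 mod 7 = 3

5^125 ≡ 3 (mod 7)


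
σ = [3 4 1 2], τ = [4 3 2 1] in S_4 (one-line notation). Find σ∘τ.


σ∘τ: apply τ first, then σ
1 →τ 4 →σ 2
2 →τ 3 →σ 1
3 →τ 2 →σ 4
4 →τ 1 →σ 3

σ∘τ = [2 1 4 3]


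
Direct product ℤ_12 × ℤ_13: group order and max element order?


|ℤ_12 × ℤ_13| = 12 × 13 = 156
Max element order = lcm(12,13) = 156
Cyclic? Yes (gcd=1)

|ℤ_12×ℤ_13| = 156, max element order = 156


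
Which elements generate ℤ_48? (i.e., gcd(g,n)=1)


g generates ℤ_n iff gcd(g,n) = 1
Prime factors of 48: 2, 3
Generators are g ∈ {1,...,47} not divisible by any of these primes.
Generators: {1, 5, 7, 11, 13, 17, 19, 23, 25, 29, 31, 35, 37, 41, 43, 47}
Number of generators = φ(48) = 16

Generators of ℤ_48 = {1, 5, 7, 11, 13, 17, 19, 23, 25, 29, 31, 35, 37, 41, 43, 47}


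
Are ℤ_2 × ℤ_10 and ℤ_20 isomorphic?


Comparing ℤ_2 × ℤ_10 and ℤ_20:
gcd(2,10) = 2 ≠ 1. Max element order in ℤ_2×ℤ_10 is lcm(2,10) = 10 < 20, so it has no element of order 20

No, ℤ_2 × ℤ_10 ≇ ℤ_20


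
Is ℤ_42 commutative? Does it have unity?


ℤ_42 is a commutative ring with unity 1; 42 = 2×21 is composite, so 2·21 ≡ 0 gives zero divisors (not an integral domain)
Commutative: Yes
Integral domain: No
Has unity: Yes

ℤ_42: Commutative=Yes, Unity=Yes


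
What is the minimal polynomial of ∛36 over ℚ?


∛36 satisfies x³ - 36 = 0, irreducible over ℚ (no rational root; 36 is not a perfect cube)

Minimal polynomial: x³ - 36


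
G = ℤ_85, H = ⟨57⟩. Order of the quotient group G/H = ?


|⟨57⟩| = n / gcd(57, 85) = 85 / 1 = 85
H is normal (ℤ_85 is abelian).
|G/H| = |G| / |H| = 85 / 85 = 1

|G/H| = 1


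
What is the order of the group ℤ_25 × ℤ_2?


|A × B| = |A| · |B|
|ℤ_25 × ℤ_2| = 25 × 2 = 50

|ℤ_25 × ℤ_2| = 50


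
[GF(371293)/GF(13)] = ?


GF(371293) = GF(13^5), so the extension degree is 5

[GF(371293)/GF(13)] = 5


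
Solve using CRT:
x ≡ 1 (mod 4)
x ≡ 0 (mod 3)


m₁ = 4, m₂ = 3, gcd = 1, so CRT applies. M = m₁·m₂ = 12
Let M₁ = M/m₁ = 3, M₂ = M/m₂ = 4
Find y₁ ≡ M₁⁻¹ (mod m₁): 3⁻¹ ≡ 3 (mod 4)
Find y₂ ≡ M₂⁻¹ (mod m₂): 4⁻¹ ≡ 1 (mod 3)
x = a₁·M₁·y₁ + a₂·M₂·y₂ = 1·3·3 + 0·4·1 = 9
Reduce mod 12: x ≡ 9
Check: 9 mod 4 = 1 ✓, 9 mod 3 = 0 ✓

x ≡ 9 (mod 12)


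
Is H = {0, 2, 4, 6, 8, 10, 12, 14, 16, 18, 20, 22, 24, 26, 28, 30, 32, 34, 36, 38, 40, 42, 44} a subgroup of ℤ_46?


Subgroup test for H = {0, 2, 4, 6, 8, 10, 12, 14, 16, 18, 20, 22, 24, 26, 28, 30, 32, 34, 36, 38, 40, 42, 44} in (ℤ_46, +):
(1) 0 ∈ H? Yes
(2) Closure: for all a,b ∈ H, (a+b) mod 46 ∈ H? Yes
(3) Inverses: for all a ∈ H, -a mod 46 ∈ H? Yes

Yes, H is a subgroup of ℤ_46


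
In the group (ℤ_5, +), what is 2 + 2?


Operation: addition mod 5
2 + 2 = (a + b) mod 5 with a = 2, b = 2

2 + 2 = 4


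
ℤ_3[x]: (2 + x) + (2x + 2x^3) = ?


Add coefficients mod 3:
x^0: 2 + 0 = 2 (mod 3)
x^1: 1 + 2 = 0 (mod 3)
x^2: 0 + 0 = 0 (mod 3)
x^3: 0 + 2 = 2 (mod 3)
Result: 2 + 2x^3

f + g = 2 + 2x^3


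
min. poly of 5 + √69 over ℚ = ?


Let α = 5 + √69. Then α - 5 = √69, so (α - 5)² = 69, giving α² - 10α - 44 = 0. Degree 2 and α ∉ ℚ, so this is the minimal polynomial.

Minimal polynomial: x² - 10x - 44


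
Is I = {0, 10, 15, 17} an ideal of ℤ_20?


Check ideal conditions for I = {0, 10, 15, 17} in ℤ_20:
(1) I is an additive subgroup? No
(2) For r ∈ ℤ_20 and a ∈ I: r·a ∈ I? No  [counterexample: r=2, a=17, r·a mod 20 = 14 ∉ I]

No, I is not an ideal of ℤ_20


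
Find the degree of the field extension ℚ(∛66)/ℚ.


∛66 has minimal polynomial x³ - 66 (irreducible over ℚ since 66 is not a perfect cube)

[ℚ(∛66)/ℚ] = 3


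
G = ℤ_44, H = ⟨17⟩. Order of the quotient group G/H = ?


|⟨17⟩| = n / gcd(17, 44) = 44 / 1 = 44
H is normal (ℤ_44 is abelian).
|G/H| = |G| / |H| = 44 / 44 = 1

|G/H| = 1


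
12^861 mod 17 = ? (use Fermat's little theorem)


Fermat's little theorem: if p is prime and gcd(a,p)=1, then a^(p-1) ≡ 1 (mod p)
p = 17 is prime, gcd(12,17) = 1
Reduce exponent: 861 mod 16 = 13
So 12^861 ≡ 12^13 (mod 17)
12^13 mod 17 = 14

12^861 ≡ 14 (mod 17)


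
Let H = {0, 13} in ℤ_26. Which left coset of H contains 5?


5 + H = {5 + h (mod 26) : h ∈ H}
5+0=5, 5+13=18

5 + H = {5, 18}


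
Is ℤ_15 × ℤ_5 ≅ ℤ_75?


Comparing ℤ_15 × ℤ_5 and ℤ_75:
gcd(15,5) = 5 ≠ 1. Max element order in ℤ_15×ℤ_5 is lcm(15,5) = 15 < 75, so it has no element of order 75

No, ℤ_15 × ℤ_5 ≇ ℤ_75


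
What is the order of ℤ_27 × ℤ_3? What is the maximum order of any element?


|ℤ_27 × ℤ_3| = 27 × 3 = 81
Max element order = lcm(27,3) = 27
Cyclic? No (gcd=3)

|ℤ_27×ℤ_3| = 81, max element order = 27


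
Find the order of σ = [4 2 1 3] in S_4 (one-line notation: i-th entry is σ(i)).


Cycle decomposition: (1 4 3)
Cycle lengths: 3
Order = lcm(3) = 3

ord(σ) = 3


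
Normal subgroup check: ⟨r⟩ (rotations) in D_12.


H = ⟨r⟩ (rotations) in D_12
The rotation subgroup ⟨r⟩ has index 2 in D_12, so it is normal

Yes, normal subgroup


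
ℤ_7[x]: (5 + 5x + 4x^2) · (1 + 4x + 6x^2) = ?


Expand and collect like terms; reduce coefficients mod 7:
x^0: 5·1 = 5 ≡ 5 (mod 7)
x^1: 5·4 + 5·1 = 25 ≡ 4 (mod 7)
x^2: 5·6 + 5·4 + 4·1 = 54 ≡ 5 (mod 7)
x^3: 5·6 + 4·4 = 46 ≡ 4 (mod 7)
x^4: 4·6 = 24 ≡ 3 (mod 7)
Result: 5 + 4x + 5x^2 + 4x^3 + 3x^4

f · g = 5 + 4x + 5x^2 + 4x^3 + 3x^4


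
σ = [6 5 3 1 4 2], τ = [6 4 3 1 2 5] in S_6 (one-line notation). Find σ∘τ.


σ∘τ: apply τ first, then σ
1 →τ 6 →σ 2
2 →τ 4 →σ 1
3 →τ 3 →σ 3
4 →τ 1 →σ 6
5 →τ 2 →σ 5
6 →τ 5 →σ 4

σ∘τ = [2 1 3 6 5 4]


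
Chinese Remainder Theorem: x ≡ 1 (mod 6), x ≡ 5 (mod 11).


m₁ = 6, m₂ = 11, gcd = 1, so CRT applies. M = m₁·m₂ = 66
Let M₁ = M/m₁ = 11, M₂ = M/m₂ = 6
Find y₁ ≡ M₁⁻¹ (mod m₁): 11⁻¹ ≡ 5 (mod 6)
Find y₂ ≡ M₂⁻¹ (mod m₂): 6⁻¹ ≡ 2 (mod 11)
x = a₁·M₁·y₁ + a₂·M₂·y₂ = 1·11·5 + 5·6·2 = 115
Reduce mod 66: x ≡ 49
Check: 49 mod 6 = 1 ✓, 49 mod 11 = 5 ✓

x ≡ 49 (mod 66)


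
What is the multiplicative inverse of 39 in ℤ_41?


Use the extended Euclidean algorithm to write 1 = 39·s + 41·t; then s mod 41 is the inverse.
Euclidean algorithm:
  39 = 0·41 + 39
  41 = 1·39 + 2
  39 = 19·2 + 1
  2 = 2·1 + 0
gcd(39,41) = 1
Back-substitution gives: 39·(20) + 41·(-19) = 1
So 39⁻¹ ≡ 20 ≡ 20 (mod 41)
Check: 39 × 20 = 780 ≡ 1 (mod 41) ✓

39⁻¹ ≡ 20 (mod 41)


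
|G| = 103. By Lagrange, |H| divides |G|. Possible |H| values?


Lagrange's theorem: |H| divides |G|
|G| = 103
Divisors of 103: 1, 103

Possible subgroup orders: {1, 103}


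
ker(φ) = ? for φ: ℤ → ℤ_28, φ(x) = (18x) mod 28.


Kernel = preimage of identity
ker(φ) = {x ∈ ℤ : 18x ≡ 0 (mod 28)}. gcd(18,28) = 2, so 18x ≡ 0 (mod 28) ⟺ x ≡ 0 (mod 28/2 = 14). Hence ker(φ) = 14ℤ

ker(φ) = 14ℤ


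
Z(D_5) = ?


Z(G) = {g ∈ G | gx = xg for all x ∈ G}
For odd n, Z(D_n) = {e}: no nontrivial rotation commutes with all reflections

Z(D_5) = {e}


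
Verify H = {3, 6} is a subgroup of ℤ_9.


Subgroup test for H = {3, 6} in (ℤ_9, +):
(1) 0 ∈ H? No
(2) Closure: for all a,b ∈ H, (a+b) mod 9 ∈ H? No  [counterexample: 3 + 6 = 0 ∉ H]
(3) Inverses: for all a ∈ H, -a mod 9 ∈ H? Yes

No, H is not a subgroup of ℤ_9


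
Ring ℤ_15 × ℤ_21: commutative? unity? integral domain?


Direct product ring; commutative with unity (1,1); but (1,0)·(0,1) = (0,0) gives zero divisors, so not an integral domain
Commutative: Yes
Integral domain: No
Has unity: Yes

ℤ_15 × ℤ_21: Commutative=Yes, Unity=Yes


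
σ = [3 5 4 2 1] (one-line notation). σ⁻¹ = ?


To find σ⁻¹, swap domain and range:
σ(1) = 3 → σ⁻¹(3) = 1
σ(2) = 5 → σ⁻¹(5) = 2
σ(3) = 4 → σ⁻¹(4) = 3
σ(4) = 2 → σ⁻¹(2) = 4
σ(5) = 1 → σ⁻¹(1) = 5

σ⁻¹ = [5 4 1 3 2]


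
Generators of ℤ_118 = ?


g generates ℤ_n iff gcd(g,n) = 1
Prime factors of 118: 2, 59
Generators are g ∈ {1,...,117} not divisible by any of these primes.
Generators: {1, 3, 5, 7, 9, 11, 13, 15, 17, 19, 21, 23, 25, 27, 29, 31, 33, 35, 37, 39, 41, 43, 45, 47, 49, 51, 53, 55, 57, 61, 63, 65, 67, 69, 71, 73, 75, 77, 79, 81, 83, 85, 87, 89, 91, 93, 95, 97, 99, 101, 103, 105, 107, 109, 111, 113, 115, 117}
Number of generators = φ(118) = 58

Generators of ℤ_118 = {1, 3, 5, 7, 9, 11, 13, 15, 17, 19, 21, 23, 25, 27, 29, 31, 33, 35, 37, 39, 41, 43, 45, 47, 49, 51, 53, 55, 57, 61, 63, 65, 67, 69, 71, 73, 75, 77, 79, 81, 83, 85, 87, 89, 91, 93, 95, 97, 99, 101, 103, 105, 107, 109, 111, 113, 115, 117}


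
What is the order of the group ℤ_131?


ℤ_n has n elements.

|ℤ_131| = 131


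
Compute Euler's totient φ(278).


Factor n: 278 = 2 × 139
φ(n) = n · ∏(1 - 1/p) over distinct primes p | n
φ(278) = 278 · (1 - 1/2) · (1 - 1/139) = 138

φ(278) = 138


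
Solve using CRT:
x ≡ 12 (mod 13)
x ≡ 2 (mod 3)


m₁ = 13, m₂ = 3, gcd = 1, so CRT applies. M = m₁·m₂ = 39
Let M₁ = M/m₁ = 3, M₂ = M/m₂ = 13
Find y₁ ≡ M₁⁻¹ (mod m₁): 3⁻¹ ≡ 9 (mod 13)
Find y₂ ≡ M₂⁻¹ (mod m₂): 13⁻¹ ≡ 1 (mod 3)
x = a₁·M₁·y₁ + a₂·M₂·y₂ = 12·3·9 + 2·13·1 = 350
Reduce mod 39: x ≡ 38
Check: 38 mod 13 = 12 ✓, 38 mod 3 = 2 ✓

x ≡ 38 (mod 39)


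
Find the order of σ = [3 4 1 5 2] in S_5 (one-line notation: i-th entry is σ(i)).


Cycle decomposition: (1 3) (2 4 5)
Cycle lengths: 2, 3
Order = lcm(2, 3) = 6

ord(σ) = 6


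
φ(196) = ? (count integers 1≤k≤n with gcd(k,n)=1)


Factor n: 196 = 2^2 × 7^2
φ(n) = n · ∏(1 - 1/p) over distinct primes p | n
φ(196) = 196 · (1 - 1/2) · (1 - 1/7) = 84

φ(196) = 84


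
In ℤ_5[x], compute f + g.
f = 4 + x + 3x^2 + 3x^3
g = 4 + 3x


Add coefficients mod 5:
x^0: 4 + 4 = 3 (mod 5)
x^1: 1 + 3 = 4 (mod 5)
x^2: 3 + 0 = 3 (mod 5)
x^3: 3 + 0 = 3 (mod 5)
Result: 3 + 4x + 3x^2 + 3x^3

f + g = 3 + 4x + 3x^2 + 3x^3


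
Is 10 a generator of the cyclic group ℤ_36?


g generates ℤ_n iff gcd(g, n) = 1
gcd(10, 36) = 2
Since gcd = 2 ≠ 1, ⟨10⟩ has order 18 < 36, so 10 is not a generator.

No, 10 does not generate ℤ_36


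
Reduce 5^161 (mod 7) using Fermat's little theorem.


Fermat's little theorem: if p is prime and gcd(a,p)=1, then a^(p-1) ≡ 1 (mod p)
p = 7 is prime, gcd(5,7) = 1
Reduce exponent: 161 mod 6 = 5
So 5^161 ≡ 5^5 (mod 7)
5^5 mod 7 = 3

5^161 ≡ 3 (mod 7)


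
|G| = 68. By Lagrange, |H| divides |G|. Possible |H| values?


Lagrange's theorem: |H| divides |G|
|G| = 68
Divisors of 68: 1, 2, 4, 17, 34, 68

Possible subgroup orders: {1, 2, 4, 17, 34, 68}


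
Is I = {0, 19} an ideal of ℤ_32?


Check ideal conditions for I = {0, 19} in ℤ_32:
(1) I is an additive subgroup? No
(2) For r ∈ ℤ_32 and a ∈ I: r·a ∈ I? No  [counterexample: r=2, a=19, r·a mod 32 = 6 ∉ I]

No, I is not an ideal of ℤ_32


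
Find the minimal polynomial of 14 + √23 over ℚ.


Let α = 14 + √23. Then α - 14 = √23, so (α - 14)² = 23, giving α² - 28α + 173 = 0. Degree 2 and α ∉ ℚ, so this is the minimal polynomial.

Minimal polynomial: x² - 28x + 173


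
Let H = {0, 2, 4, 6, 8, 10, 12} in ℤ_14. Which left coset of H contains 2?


2 + H = {2 + h (mod 14) : h ∈ H}
2+0=2, 2+2=4, 2+4=6, 2+6=8, 2+8=10, 2+10=12, 2+12=0
2 + H = {0, 2, 4, 6, 8, 10, 12} = 0 + H

2 + H = {0, 2, 4, 6, 8, 10, 12}


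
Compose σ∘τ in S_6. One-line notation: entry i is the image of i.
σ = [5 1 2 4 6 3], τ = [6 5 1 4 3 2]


σ∘τ: apply τ first, then σ
1 →τ 6 →σ 3
2 →τ 5 →σ 6
3 →τ 1 →σ 5
4 →τ 4 →σ 4
5 →τ 3 →σ 2
6 →τ 2 →σ 1

σ∘τ = [3 6 5 4 2 1]


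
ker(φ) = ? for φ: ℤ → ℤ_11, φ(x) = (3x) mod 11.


Kernel = preimage of identity
ker(φ) = {x ∈ ℤ : 3x ≡ 0 (mod 11)}. gcd(3,11) = 1, so 3x ≡ 0 (mod 11) ⟺ x ≡ 0 (mod 11/1 = 11). Hence ker(φ) = 11ℤ

ker(φ) = 11ℤ


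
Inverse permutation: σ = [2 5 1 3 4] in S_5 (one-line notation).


To find σ⁻¹, swap domain and range:
σ(1) = 2 → σ⁻¹(2) = 1
σ(2) = 5 → σ⁻¹(5) = 2
σ(3) = 1 → σ⁻¹(1) = 3
σ(4) = 3 → σ⁻¹(3) = 4
σ(5) = 4 → σ⁻¹(4) = 5

σ⁻¹ = [3 1 4 5 2]


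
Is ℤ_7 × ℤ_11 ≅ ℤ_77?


Comparing ℤ_7 × ℤ_11 and ℤ_77:
gcd(7,11) = 1, so ℤ_7 × ℤ_11 ≅ ℤ_77 (CRT)

Yes, ℤ_7 × ℤ_11 ≅ ℤ_77


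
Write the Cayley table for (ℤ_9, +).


Elements: {0, 1, 2, 3, 4, 5, 6, 7, 8}
Operation: addition mod 9
Entry (a, b) = (a + b) mod 9

Cayley table:
  | 0 | 1 | 2 | 3 | 4 | 5 | 6 | 7 | 8
0 | 0 | 1 | 2 | 3 | 4 | 5 | 6 | 7 | 8
1 | 1 | 2 | 3 | 4 | 5 | 6 | 7 | 8 | 0
2 | 2 | 3 | 4 | 5 | 6 | 7 | 8 | 0 | 1
3 | 3 | 4 | 5 | 6 | 7 | 8 | 0 | 1 | 2
4 | 4 | 5 | 6 | 7 | 8 | 0 | 1 | 2 | 3
5 | 5 | 6 | 7 | 8 | 0 | 1 | 2 | 3 | 4
6 | 6 | 7 | 8 | 0 | 1 | 2 | 3 | 4 | 5
7 | 7 | 8 | 0 | 1 | 2 | 3 | 4 | 5 | 6
8 | 8 | 0 | 1 | 2 | 3 | 4 | 5 | 6 | 7


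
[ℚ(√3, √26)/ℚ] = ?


[ℚ(√3,√26):ℚ] = [ℚ(√3,√26):ℚ(√3)]·[ℚ(√3):ℚ] = 2·2 = 4

[ℚ(√3, √26)/ℚ] = 4


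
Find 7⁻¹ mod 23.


Use the extended Euclidean algorithm to write 1 = 7·s + 23·t; then s mod 23 is the inverse.
Euclidean algorithm:
  7 = 0·23 + 7
  23 = 3·7 + 2
  7 = 3·2 + 1
  2 = 2·1 + 0
gcd(7,23) = 1
Back-substitution gives: 7·(10) + 23·(-3) = 1
So 7⁻¹ ≡ 10 ≡ 10 (mod 23)
Check: 7 × 10 = 70 ≡ 1 (mod 23) ✓

7⁻¹ ≡ 10 (mod 23)


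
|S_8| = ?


|S_n| = n! (number of permutations of n symbols)
|S_8| = 8! = 40320

|S_8| = 40320


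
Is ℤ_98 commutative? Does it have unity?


ℤ_98 is a commutative ring with unity 1; 98 = 2×49 is composite, so 2·49 ≡ 0 gives zero divisors (not an integral domain)
Commutative: Yes
Integral domain: No
Has unity: Yes

ℤ_98: Commutative=Yes, Unity=Yes


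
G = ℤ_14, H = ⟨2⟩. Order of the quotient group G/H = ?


|⟨2⟩| = n / gcd(2, 14) = 14 / 2 = 7
H is normal (ℤ_14 is abelian).
|G/H| = |G| / |H| = 14 / 7 = 2

|G/H| = 2


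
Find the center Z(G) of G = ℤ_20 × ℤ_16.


Z(G) = {g ∈ G | gx = xg for all x ∈ G}
Direct product of abelian groups is abelian, so Z(G) = G

Z(ℤ_20 × ℤ_16) = ℤ_20 × ℤ_16


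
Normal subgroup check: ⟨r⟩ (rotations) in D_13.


H = ⟨r⟩ (rotations) in D_13
The rotation subgroup ⟨r⟩ has index 2 in D_13, so it is normal

Yes, normal subgroup


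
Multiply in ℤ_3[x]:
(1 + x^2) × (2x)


Expand and collect like terms; reduce coefficients mod 3:
x^0: 1·0 = 0 ≡ 0 (mod 3)
x^1: 1·2 + 0·0 = 2 ≡ 2 (mod 3)
x^2: 0·2 + 1·0 = 0 ≡ 0 (mod 3)
x^3: 1·2 = 2 ≡ 2 (mod 3)
Result: 2x + 2x^3

f · g = 2x + 2x^3


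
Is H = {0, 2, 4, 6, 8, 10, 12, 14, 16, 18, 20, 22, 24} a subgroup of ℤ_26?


Subgroup test for H = {0, 2, 4, 6, 8, 10, 12, 14, 16, 18, 20, 22, 24} in (ℤ_26, +):
(1) 0 ∈ H? Yes
(2) Closure: for all a,b ∈ H, (a+b) mod 26 ∈ H? Yes
(3) Inverses: for all a ∈ H, -a mod 26 ∈ H? Yes

Yes, H is a subgroup of ℤ_26


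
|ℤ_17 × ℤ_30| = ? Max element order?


|ℤ_17 × ℤ_30| = 17 × 30 = 510
Max element order = lcm(17,30) = 510
Cyclic? Yes (gcd=1)

|ℤ_17×ℤ_30| = 510, max element order = 510


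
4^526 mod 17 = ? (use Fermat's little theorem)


Fermat's little theorem: if p is prime and gcd(a,p)=1, then a^(p-1) ≡ 1 (mod p)
p = 17 is prime, gcd(4,17) = 1
Reduce exponent: 526 mod 16 = 14
So 4^526 ≡ 4^14 (mod 17)
4^14 mod 17 = 16

4^526 ≡ 16 (mod 17)


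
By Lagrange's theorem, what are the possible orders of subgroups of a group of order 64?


Lagrange's theorem: |H| divides |G|
|G| = 64
Divisors of 64: 1, 2, 4, 8, 16, 32, 64

Possible subgroup orders: {1, 2, 4, 8, 16, 32, 64}


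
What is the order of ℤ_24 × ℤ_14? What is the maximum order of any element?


|ℤ_24 × ℤ_14| = 24 × 14 = 336
Max element order = lcm(24,14) = 168
Cyclic? No (gcd=2)

|ℤ_24×ℤ_14| = 336, max element order = 168


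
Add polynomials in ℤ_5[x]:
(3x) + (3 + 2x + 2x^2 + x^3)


Add coefficients mod 5:
x^0: 0 + 3 = 3 (mod 5)
x^1: 3 + 2 = 0 (mod 5)
x^2: 0 + 2 = 2 (mod 5)
x^3: 0 + 1 = 1 (mod 5)
Result: 3 + 2x^2 + x^3

f + g = 3 + 2x^2 + x^3


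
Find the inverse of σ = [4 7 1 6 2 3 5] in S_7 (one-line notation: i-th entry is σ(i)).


To find σ⁻¹, swap domain and range:
σ(1) = 4 → σ⁻¹(4) = 1
σ(2) = 7 → σ⁻¹(7) = 2
σ(3) = 1 → σ⁻¹(1) = 3
σ(4) = 6 → σ⁻¹(6) = 4
σ(5) = 2 → σ⁻¹(2) = 5
σ(6) = 3 → σ⁻¹(3) = 6
σ(7) = 5 → σ⁻¹(5) = 7

σ⁻¹ = [3 5 6 1 7 4 2]


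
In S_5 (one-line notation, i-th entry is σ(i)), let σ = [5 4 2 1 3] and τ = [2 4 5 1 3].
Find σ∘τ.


σ∘τ: apply τ first, then σ
1 →τ 2 →σ 4
2 →τ 4 →σ 1
3 →τ 5 →σ 3
4 →τ 1 →σ 5
5 →τ 3 →σ 2

σ∘τ = [4 1 3 5 2]


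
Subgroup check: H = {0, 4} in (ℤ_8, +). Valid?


Subgroup test for H = {0, 4} in (ℤ_8, +):
(1) 0 ∈ H? Yes
(2) Closure: for all a,b ∈ H, (a+b) mod 8 ∈ H? Yes
(3) Inverses: for all a ∈ H, -a mod 8 ∈ H? Yes

Yes, H is a subgroup of ℤ_8


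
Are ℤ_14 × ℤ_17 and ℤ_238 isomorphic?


Comparing ℤ_14 × ℤ_17 and ℤ_238:
gcd(14,17) = 1, so ℤ_14 × ℤ_17 ≅ ℤ_238 (CRT)

Yes, ℤ_14 × ℤ_17 ≅ ℤ_238


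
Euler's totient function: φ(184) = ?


Factor n: 184 = 2^3 × 23
φ(n) = n · ∏(1 - 1/p) over distinct primes p | n
φ(184) = 184 · (1 - 1/2) · (1 - 1/23) = 88

φ(184) = 88


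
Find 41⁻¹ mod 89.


Use the extended Euclidean algorithm to write 1 = 41·s + 89·t; then s mod 89 is the inverse.
Euclidean algorithm:
  41 = 0·89 + 41
  89 = 2·41 + 7
  41 = 5·7 + 6
  7 = 1·6 + 1
  6 = 6·1 + 0
gcd(41,89) = 1
Back-substitution gives: 41·(-13) + 89·(6) = 1
So 41⁻¹ ≡ -13 ≡ 76 (mod 89)
Check: 41 × 76 = 3116 ≡ 1 (mod 89) ✓

41⁻¹ ≡ 76 (mod 89)


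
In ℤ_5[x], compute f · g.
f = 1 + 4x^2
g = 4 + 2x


Expand and collect like terms; reduce coefficients mod 5:
x^0: 1·4 = 4 ≡ 4 (mod 5)
x^1: 1·2 + 0·4 = 2 ≡ 2 (mod 5)
x^2: 0·2 + 4·4 = 16 ≡ 1 (mod 5)
x^3: 4·2 = 8 ≡ 3 (mod 5)
Result: 4 + 2x + x^2 + 3x^3

f · g = 4 + 2x + x^2 + 3x^3


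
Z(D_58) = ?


Z(G) = {g ∈ G | gx = xg for all x ∈ G}
For even n, Z(D_n) = {e, r^(n/2)}: the 180° rotation r^29 commutes with every reflection and rotation

Z(D_58) = {e, r^29}


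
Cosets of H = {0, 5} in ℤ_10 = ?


H = {0, 5}, |H| = 2
Number of cosets = |G|/|H| = 10/2 = 5
0 + H = {0, 5}
1 + H = {1, 6}
2 + H = {2, 7}
3 + H = {3, 8}
4 + H = {4, 9}

Cosets: 0+H={0,5}; 1+H={1,6}; 2+H={2,7}; 3+H={3,8}; 4+H={4,9}


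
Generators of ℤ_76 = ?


g generates ℤ_n iff gcd(g,n) = 1
Prime factors of 76: 2, 19
Generators are g ∈ {1,...,75} not divisible by any of these primes.
Generators: {1, 3, 5, 7, 9, 11, 13, 15, 17, 21, 23, 25, 27, 29, 31, 33, 35, 37, 39, 41, 43, 45, 47, 49, 51, 53, 55, 59, 61, 63, 65, 67, 69, 71, 73, 75}
Number of generators = φ(76) = 36

Generators of ℤ_76 = {1, 3, 5, 7, 9, 11, 13, 15, 17, 21, 23, 25, 27, 29, 31, 33, 35, 37, 39, 41, 43, 45, 47, 49, 51, 53, 55, 59, 61, 63, 65, 67, 69, 71, 73, 75}


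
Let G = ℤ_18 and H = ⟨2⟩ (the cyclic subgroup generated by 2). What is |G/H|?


|⟨2⟩| = n / gcd(2, 18) = 18 / 2 = 9
H is normal (ℤ_18 is abelian).
|G/H| = |G| / |H| = 18 / 9 = 2

|G/H| = 2


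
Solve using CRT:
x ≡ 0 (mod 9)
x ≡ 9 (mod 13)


m₁ = 9, m₂ = 13, gcd = 1, so CRT applies. M = m₁·m₂ = 117
Let M₁ = M/m₁ = 13, M₂ = M/m₂ = 9
Find y₁ ≡ M₁⁻¹ (mod m₁): 13⁻¹ ≡ 7 (mod 9)
Find y₂ ≡ M₂⁻¹ (mod m₂): 9⁻¹ ≡ 3 (mod 13)
x = a₁·M₁·y₁ + a₂·M₂·y₂ = 0·13·7 + 9·9·3 = 243
Reduce mod 117: x ≡ 9
Check: 9 mod 9 = 0 ✓, 9 mod 13 = 9 ✓

x ≡ 9 (mod 117)


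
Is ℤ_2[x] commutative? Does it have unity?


ℤ_2 is a field (n prime), so ℤ_2[x] is a commutative integral domain with unity
Commutative: Yes
Integral domain: Yes
Has unity: Yes

ℤ_2[x]: Commutative=Yes, Unity=Yes


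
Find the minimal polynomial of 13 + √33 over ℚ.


Let α = 13 + √33. Then α - 13 = √33, so (α - 13)² = 33, giving α² - 26α + 136 = 0. Degree 2 and α ∉ ℚ, so this is the minimal polynomial.

Minimal polynomial: x² - 26x + 136


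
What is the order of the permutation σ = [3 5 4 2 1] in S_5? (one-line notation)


Cycle decomposition: (1 3 4 2 5)
Cycle lengths: 5
Order = lcm(5) = 5

ord(σ) = 5


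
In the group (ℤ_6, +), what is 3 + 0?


Operation: addition mod 6
3 + 0 = (a + b) mod 6 with a = 3, b = 0

3 + 0 = 3


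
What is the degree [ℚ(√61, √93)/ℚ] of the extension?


[ℚ(√61,√93):ℚ] = [ℚ(√61,√93):ℚ(√61)]·[ℚ(√61):ℚ] = 2·2 = 4

[ℚ(√61, √93)/ℚ] = 4


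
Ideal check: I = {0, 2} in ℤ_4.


Check ideal conditions for I = {0, 2} in ℤ_4:
(1) I is an additive subgroup? Yes
(2) For r ∈ ℤ_4 and a ∈ I: r·a ∈ I? Yes

Yes, I is an ideal of ℤ_4


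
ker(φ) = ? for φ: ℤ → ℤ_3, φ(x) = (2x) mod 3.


Kernel = preimage of identity
ker(φ) = {x ∈ ℤ : 2x ≡ 0 (mod 3)}. gcd(2,3) = 1, so 2x ≡ 0 (mod 3) ⟺ x ≡ 0 (mod 3/1 = 3). Hence ker(φ) = 3ℤ

ker(φ) = 3ℤ


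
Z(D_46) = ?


Z(G) = {g ∈ G | gx = xg for all x ∈ G}
For even n, Z(D_n) = {e, r^(n/2)}: the 180° rotation r^23 commutes with every reflection and rotation

Z(D_46) = {e, r^23}
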